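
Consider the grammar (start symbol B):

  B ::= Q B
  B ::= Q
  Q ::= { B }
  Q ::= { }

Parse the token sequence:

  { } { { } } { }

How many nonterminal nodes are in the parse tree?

[B [Q { }] [B [Q { [B [Q { }]] }] [B [Q { }]]]]

8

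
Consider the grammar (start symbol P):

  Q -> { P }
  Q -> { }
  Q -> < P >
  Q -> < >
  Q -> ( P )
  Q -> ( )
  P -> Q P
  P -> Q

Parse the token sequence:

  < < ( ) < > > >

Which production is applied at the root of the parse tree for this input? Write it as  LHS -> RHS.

P -> Q

[P [Q < [P [Q < [P [Q ( )] [P [Q < >]]] >]] >]]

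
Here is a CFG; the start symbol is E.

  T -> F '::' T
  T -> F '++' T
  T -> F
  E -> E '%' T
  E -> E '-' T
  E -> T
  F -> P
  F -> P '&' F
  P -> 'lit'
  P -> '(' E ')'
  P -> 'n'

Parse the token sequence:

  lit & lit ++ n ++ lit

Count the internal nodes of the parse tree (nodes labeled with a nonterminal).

[E [T [F [P lit] & [F [P lit]]] ++ [T [F [P n]] ++ [T [F [P lit]]]]]]

12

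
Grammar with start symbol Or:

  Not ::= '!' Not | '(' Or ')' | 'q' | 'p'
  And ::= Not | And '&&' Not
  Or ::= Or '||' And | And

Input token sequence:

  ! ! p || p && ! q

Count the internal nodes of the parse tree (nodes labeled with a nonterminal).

[Or [Or [And [Not ! [Not ! [Not p]]]]] || [And [And [Not p]] && [Not ! [Not q]]]]

11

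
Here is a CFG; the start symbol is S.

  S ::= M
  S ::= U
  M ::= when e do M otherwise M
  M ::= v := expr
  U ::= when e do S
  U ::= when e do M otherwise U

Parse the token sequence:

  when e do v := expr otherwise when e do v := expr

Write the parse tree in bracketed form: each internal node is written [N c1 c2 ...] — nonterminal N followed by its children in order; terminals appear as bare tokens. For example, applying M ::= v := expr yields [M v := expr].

S
U
when e do M otherwise U
when e do v := expr otherwise U
when e do v := expr otherwise when e do S
when e do v := expr otherwise when e do M
when e do v := expr otherwise when e do v := expr

[S [U when e do [M v := expr] otherwise [U when e do [S [M v := expr]]]]]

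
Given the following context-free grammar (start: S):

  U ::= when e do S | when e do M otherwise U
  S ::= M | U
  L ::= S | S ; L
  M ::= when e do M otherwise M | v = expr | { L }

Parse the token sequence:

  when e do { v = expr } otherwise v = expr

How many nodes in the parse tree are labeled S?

2

[S [M when e do [M { [L [S [M v = expr]]] }] otherwise [M v = expr]]]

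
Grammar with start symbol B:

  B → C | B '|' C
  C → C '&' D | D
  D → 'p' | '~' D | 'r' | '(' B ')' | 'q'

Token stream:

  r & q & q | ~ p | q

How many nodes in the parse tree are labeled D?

6

[B [B [B [C [C [C [D r]] & [D q]] & [D q]]] | [C [D ~ [D p]]]] | [C [D q]]]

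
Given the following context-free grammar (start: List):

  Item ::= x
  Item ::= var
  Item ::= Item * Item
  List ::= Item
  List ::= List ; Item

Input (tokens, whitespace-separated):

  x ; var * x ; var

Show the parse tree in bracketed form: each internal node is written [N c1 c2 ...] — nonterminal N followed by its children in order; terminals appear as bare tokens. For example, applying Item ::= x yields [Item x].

List
List ; Item
List ; Item ; Item
Item ; Item ; Item
x ; Item ; Item
x ; Item * Item ; Item
x ; var * Item ; Item
x ; var * x ; Item
x ; var * x ; var

[List [List [List [Item x]] ; [Item [Item var] * [Item x]]] ; [Item var]]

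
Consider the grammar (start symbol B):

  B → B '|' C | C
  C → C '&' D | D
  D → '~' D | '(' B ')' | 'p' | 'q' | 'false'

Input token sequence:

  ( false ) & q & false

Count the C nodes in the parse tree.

4

[B [C [C [C [D ( [B [C [D false]]] )]] & [D q]] & [D false]]]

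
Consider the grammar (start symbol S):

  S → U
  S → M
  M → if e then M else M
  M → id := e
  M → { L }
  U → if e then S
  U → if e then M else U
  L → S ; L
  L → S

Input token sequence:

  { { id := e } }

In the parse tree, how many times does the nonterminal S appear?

[S [M { [L [S [M { [L [S [M id := e]]] }]]] }]]

3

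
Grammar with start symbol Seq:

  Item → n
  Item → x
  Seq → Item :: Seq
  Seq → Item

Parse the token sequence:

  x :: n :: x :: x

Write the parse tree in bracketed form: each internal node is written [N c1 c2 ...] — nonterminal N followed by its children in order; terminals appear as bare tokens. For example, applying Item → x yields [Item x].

[Seq [Item x] :: [Seq [Item n] :: [Seq [Item x] :: [Seq [Item x]]]]]

Seq
Item :: Seq
x :: Seq
x :: Item :: Seq
x :: n :: Seq
x :: n :: Item :: Seq
x :: n :: x :: Seq
x :: n :: x :: Item
x :: n :: x :: x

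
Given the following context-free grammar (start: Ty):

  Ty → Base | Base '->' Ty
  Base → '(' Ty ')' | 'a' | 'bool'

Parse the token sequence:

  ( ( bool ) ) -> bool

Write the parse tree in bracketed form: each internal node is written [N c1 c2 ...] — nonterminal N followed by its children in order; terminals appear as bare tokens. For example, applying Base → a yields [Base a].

Ty
Base -> Ty
( Ty ) -> Ty
( Base ) -> Ty
( ( Ty ) ) -> Ty
( ( Base ) ) -> Ty
( ( bool ) ) -> Ty
( ( bool ) ) -> Base
( ( bool ) ) -> bool

[Ty [Base ( [Ty [Base ( [Ty [Base bool]] )]] )] -> [Ty [Base bool]]]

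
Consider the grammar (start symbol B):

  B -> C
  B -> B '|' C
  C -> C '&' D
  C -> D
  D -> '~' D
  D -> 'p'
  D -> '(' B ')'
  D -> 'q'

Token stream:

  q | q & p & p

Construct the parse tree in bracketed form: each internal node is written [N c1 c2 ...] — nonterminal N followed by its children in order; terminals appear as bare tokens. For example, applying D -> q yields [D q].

B
B | C
C | C
D | C
q | C
q | C & D
q | C & D & D
q | D & D & D
q | q & D & D
q | q & p & D
q | q & p & p

[B [B [C [D q]]] | [C [C [C [D q]] & [D p]] & [D p]]]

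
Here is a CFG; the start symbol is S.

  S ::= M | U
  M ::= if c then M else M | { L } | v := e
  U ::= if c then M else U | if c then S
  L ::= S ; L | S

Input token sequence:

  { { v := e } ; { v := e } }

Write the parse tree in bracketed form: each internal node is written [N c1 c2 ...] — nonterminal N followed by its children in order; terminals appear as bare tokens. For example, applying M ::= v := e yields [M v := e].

[S [M { [L [S [M { [L [S [M v := e]]] }]] ; [L [S [M { [L [S [M v := e]]] }]]]] }]]

S
M
{ L }
{ S ; L }
{ M ; L }
{ { L } ; L }
{ { S } ; L }
{ { M } ; L }
{ { v := e } ; L }
{ { v := e } ; S }
{ { v := e } ; M }
{ { v := e } ; { L } }
{ { v := e } ; { S } }
{ { v := e } ; { M } }
{ { v := e } ; { v := e } }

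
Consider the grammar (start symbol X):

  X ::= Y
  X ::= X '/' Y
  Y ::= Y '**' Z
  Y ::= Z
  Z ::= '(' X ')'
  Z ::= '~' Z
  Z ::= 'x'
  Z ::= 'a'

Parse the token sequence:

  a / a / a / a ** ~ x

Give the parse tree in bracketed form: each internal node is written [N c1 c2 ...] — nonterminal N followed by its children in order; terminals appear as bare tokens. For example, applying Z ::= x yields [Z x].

[X [X [X [X [Y [Z a]]] / [Y [Z a]]] / [Y [Z a]]] / [Y [Y [Z a]] ** [Z ~ [Z x]]]]

X
X / Y
X / Y / Y
X / Y / Y / Y
Y / Y / Y / Y
Z / Y / Y / Y
a / Y / Y / Y
a / Z / Y / Y
a / a / Y / Y
a / a / Z / Y
a / a / a / Y
a / a / a / Y ** Z
a / a / a / Z ** Z
a / a / a / a ** Z
a / a / a / a ** ~ Z
a / a / a / a ** ~ x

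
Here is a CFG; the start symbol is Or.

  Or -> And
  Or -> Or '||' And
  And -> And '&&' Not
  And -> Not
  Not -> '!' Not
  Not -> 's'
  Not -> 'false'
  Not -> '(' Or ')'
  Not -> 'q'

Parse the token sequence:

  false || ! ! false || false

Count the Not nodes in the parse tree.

[Or [Or [Or [And [Not false]]] || [And [Not ! [Not ! [Not false]]]]] || [And [Not false]]]

5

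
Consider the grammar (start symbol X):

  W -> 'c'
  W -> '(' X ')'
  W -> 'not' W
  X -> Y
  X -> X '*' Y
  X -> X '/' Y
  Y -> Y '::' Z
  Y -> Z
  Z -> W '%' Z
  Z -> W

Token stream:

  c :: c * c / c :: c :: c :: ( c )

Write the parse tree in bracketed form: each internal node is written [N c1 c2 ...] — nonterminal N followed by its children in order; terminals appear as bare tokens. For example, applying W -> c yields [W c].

[X [X [X [Y [Y [Z [W c]]] :: [Z [W c]]]] * [Y [Z [W c]]]] / [Y [Y [Y [Y [Z [W c]]] :: [Z [W c]]] :: [Z [W c]]] :: [Z [W ( [X [Y [Z [W c]]]] )]]]]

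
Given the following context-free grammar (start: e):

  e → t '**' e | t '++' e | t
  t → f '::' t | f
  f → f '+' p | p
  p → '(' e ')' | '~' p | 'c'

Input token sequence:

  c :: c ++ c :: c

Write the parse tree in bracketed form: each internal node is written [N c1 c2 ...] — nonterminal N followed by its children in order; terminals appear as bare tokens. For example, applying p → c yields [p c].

[e [t [f [p c]] :: [t [f [p c]]]] ++ [e [t [f [p c]] :: [t [f [p c]]]]]]

e
t ++ e
f :: t ++ e
p :: t ++ e
c :: t ++ e
c :: f ++ e
c :: p ++ e
c :: c ++ e
c :: c ++ t
c :: c ++ f :: t
c :: c ++ p :: t
c :: c ++ c :: t
c :: c ++ c :: f
c :: c ++ c :: p
c :: c ++ c :: c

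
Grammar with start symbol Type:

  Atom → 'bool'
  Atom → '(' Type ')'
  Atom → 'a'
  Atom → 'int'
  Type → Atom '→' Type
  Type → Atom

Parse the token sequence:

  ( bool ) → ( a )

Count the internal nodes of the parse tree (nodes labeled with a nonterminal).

[Type [Atom ( [Type [Atom bool]] )] → [Type [Atom ( [Type [Atom a]] )]]]

8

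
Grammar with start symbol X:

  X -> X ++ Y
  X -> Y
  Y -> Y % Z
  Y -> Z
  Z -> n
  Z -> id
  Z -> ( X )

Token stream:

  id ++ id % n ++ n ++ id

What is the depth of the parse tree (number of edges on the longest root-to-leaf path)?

6

[X [X [X [X [Y [Z id]]] ++ [Y [Y [Z id]] % [Z n]]] ++ [Y [Z n]]] ++ [Y [Z id]]]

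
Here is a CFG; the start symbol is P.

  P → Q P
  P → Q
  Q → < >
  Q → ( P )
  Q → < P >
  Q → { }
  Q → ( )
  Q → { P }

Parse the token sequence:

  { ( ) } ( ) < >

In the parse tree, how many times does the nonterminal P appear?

[P [Q { [P [Q ( )]] }] [P [Q ( )] [P [Q < >]]]]

4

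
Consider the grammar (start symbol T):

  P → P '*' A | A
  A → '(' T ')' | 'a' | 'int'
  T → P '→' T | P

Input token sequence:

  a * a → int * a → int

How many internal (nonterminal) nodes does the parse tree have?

13

[T [P [P [A a]] * [A a]] → [T [P [P [A int]] * [A a]] → [T [P [A int]]]]]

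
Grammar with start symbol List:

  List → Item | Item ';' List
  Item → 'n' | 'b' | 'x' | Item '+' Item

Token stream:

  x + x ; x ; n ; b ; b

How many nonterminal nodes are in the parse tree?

[List [Item [Item x] + [Item x]] ; [List [Item x] ; [List [Item n] ; [List [Item b] ; [List [Item b]]]]]]

12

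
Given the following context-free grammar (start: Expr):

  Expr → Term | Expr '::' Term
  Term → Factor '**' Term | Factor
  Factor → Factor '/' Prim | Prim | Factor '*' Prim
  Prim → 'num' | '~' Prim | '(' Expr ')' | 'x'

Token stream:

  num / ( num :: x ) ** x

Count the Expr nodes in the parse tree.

[Expr [Term [Factor [Factor [Prim num]] / [Prim ( [Expr [Expr [Term [Factor [Prim num]]]] :: [Term [Factor [Prim x]]]] )]] ** [Term [Factor [Prim x]]]]]

3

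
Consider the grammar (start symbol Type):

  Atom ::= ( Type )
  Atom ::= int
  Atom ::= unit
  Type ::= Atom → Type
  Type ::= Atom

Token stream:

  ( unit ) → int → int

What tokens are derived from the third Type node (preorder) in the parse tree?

[Type [Atom ( [Type [Atom unit]] )] → [Type [Atom int] → [Type [Atom int]]]]

int → int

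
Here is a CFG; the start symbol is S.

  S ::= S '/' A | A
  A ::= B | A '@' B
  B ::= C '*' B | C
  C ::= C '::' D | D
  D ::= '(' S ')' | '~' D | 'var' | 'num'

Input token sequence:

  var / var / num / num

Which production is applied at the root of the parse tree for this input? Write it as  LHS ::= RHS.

[S [S [S [S [A [B [C [D var]]]]] / [A [B [C [D var]]]]] / [A [B [C [D num]]]]] / [A [B [C [D num]]]]]

S ::= S '/' A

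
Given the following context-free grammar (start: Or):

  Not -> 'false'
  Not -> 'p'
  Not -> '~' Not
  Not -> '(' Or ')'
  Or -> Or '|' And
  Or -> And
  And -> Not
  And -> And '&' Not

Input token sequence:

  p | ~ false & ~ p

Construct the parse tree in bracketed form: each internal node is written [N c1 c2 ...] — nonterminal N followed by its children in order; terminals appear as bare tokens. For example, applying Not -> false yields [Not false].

Or
Or | And
And | And
Not | And
p | And
p | And & Not
p | Not & Not
p | ~ Not & Not
p | ~ false & Not
p | ~ false & ~ Not
p | ~ false & ~ p

[Or [Or [And [Not p]]] | [And [And [Not ~ [Not false]]] & [Not ~ [Not p]]]]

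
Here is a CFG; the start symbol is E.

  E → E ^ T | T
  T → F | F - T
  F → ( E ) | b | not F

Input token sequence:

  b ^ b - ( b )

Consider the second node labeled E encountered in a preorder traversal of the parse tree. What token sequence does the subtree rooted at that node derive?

b

[E [E [T [F b]]] ^ [T [F b] - [T [F ( [E [T [F b]]] )]]]]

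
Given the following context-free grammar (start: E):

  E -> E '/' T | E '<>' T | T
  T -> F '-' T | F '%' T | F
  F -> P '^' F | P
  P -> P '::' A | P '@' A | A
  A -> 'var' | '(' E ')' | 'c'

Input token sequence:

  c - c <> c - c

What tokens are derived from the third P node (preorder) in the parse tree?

[E [E [T [F [P [A c]]] - [T [F [P [A c]]]]]] <> [T [F [P [A c]]] - [T [F [P [A c]]]]]]

c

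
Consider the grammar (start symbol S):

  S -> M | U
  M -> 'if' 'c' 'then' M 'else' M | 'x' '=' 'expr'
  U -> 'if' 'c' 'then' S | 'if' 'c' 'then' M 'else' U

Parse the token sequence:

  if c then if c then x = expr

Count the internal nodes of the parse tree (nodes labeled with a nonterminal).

6

[S [U if c then [S [U if c then [S [M x = expr]]]]]]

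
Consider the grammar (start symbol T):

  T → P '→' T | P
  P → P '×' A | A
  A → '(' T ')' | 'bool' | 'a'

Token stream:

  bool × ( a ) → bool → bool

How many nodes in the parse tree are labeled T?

[T [P [P [A bool]] × [A ( [T [P [A a]]] )]] → [T [P [A bool]] → [T [P [A bool]]]]]

4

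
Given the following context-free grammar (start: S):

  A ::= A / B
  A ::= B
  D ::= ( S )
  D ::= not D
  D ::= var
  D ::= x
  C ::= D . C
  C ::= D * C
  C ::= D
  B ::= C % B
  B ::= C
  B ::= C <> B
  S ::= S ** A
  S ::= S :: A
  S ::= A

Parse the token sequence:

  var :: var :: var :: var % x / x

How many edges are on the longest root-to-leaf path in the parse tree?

[S [S [S [S [A [B [C [D var]]]]] :: [A [B [C [D var]]]]] :: [A [B [C [D var]]]]] :: [A [A [B [C [D var]] % [B [C [D x]]]]] / [B [C [D x]]]]]

8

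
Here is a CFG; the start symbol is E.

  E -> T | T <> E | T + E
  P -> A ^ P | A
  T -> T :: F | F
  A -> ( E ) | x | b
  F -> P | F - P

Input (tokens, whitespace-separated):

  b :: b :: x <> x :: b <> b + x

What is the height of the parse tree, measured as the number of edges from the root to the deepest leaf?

[E [T [T [T [F [P [A b]]]] :: [F [P [A b]]]] :: [F [P [A x]]]] <> [E [T [T [F [P [A x]]]] :: [F [P [A b]]]] <> [E [T [F [P [A b]]]] + [E [T [F [P [A x]]]]]]]]

8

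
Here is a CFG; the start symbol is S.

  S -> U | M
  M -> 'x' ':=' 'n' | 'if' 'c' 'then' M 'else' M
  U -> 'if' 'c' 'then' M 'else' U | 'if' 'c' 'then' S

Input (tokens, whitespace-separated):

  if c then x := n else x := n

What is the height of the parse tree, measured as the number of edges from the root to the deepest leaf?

[S [M if c then [M x := n] else [M x := n]]]

3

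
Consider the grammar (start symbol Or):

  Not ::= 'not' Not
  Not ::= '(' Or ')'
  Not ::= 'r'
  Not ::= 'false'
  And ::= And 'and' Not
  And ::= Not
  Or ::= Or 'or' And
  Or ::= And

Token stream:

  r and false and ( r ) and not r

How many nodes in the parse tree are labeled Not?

[Or [And [And [And [And [Not r]] and [Not false]] and [Not ( [Or [And [Not r]]] )]] and [Not not [Not r]]]]

6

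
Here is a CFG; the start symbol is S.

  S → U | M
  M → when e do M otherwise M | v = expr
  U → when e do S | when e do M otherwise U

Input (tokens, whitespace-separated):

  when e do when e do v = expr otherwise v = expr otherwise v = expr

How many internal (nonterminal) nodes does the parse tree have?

[S [M when e do [M when e do [M v = expr] otherwise [M v = expr]] otherwise [M v = expr]]]

6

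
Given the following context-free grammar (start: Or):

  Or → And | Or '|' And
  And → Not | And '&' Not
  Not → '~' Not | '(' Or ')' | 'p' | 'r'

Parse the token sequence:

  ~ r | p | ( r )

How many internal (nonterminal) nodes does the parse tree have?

[Or [Or [Or [And [Not ~ [Not r]]]] | [And [Not p]]] | [And [Not ( [Or [And [Not r]]] )]]]

13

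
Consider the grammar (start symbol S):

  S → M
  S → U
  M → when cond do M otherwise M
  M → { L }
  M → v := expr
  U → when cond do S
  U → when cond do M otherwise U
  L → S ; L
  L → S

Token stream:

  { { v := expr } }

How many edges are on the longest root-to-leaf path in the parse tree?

[S [M { [L [S [M { [L [S [M v := expr]]] }]]] }]]

8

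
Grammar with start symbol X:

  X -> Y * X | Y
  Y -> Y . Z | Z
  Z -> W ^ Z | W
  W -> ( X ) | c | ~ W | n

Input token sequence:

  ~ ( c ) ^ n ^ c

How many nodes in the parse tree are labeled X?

[X [Y [Z [W ~ [W ( [X [Y [Z [W c]]]] )]] ^ [Z [W n] ^ [Z [W c]]]]]]

2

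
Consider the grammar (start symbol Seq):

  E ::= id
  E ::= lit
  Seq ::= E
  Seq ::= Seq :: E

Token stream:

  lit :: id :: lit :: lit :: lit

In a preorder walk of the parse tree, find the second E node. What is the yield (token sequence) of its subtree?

[Seq [Seq [Seq [Seq [Seq [E lit]] :: [E id]] :: [E lit]] :: [E lit]] :: [E lit]]

id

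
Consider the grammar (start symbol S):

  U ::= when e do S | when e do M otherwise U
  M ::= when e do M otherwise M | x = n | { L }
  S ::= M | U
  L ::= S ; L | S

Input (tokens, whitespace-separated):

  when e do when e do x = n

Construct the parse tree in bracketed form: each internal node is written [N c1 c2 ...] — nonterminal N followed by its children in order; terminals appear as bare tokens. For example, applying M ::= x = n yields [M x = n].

S
U
when e do S
when e do U
when e do when e do S
when e do when e do M
when e do when e do x = n

[S [U when e do [S [U when e do [S [M x = n]]]]]]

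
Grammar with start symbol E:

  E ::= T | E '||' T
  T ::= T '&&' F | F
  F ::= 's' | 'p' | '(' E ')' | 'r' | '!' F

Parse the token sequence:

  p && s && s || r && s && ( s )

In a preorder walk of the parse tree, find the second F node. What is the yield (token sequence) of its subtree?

s

[E [E [T [T [T [F p]] && [F s]] && [F s]]] || [T [T [T [F r]] && [F s]] && [F ( [E [T [F s]]] )]]]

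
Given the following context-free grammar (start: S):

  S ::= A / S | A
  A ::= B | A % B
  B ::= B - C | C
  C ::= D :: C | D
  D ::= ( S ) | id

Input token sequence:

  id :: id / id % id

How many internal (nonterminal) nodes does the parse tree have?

16

[S [A [B [C [D id] :: [C [D id]]]]] / [S [A [A [B [C [D id]]]] % [B [C [D id]]]]]]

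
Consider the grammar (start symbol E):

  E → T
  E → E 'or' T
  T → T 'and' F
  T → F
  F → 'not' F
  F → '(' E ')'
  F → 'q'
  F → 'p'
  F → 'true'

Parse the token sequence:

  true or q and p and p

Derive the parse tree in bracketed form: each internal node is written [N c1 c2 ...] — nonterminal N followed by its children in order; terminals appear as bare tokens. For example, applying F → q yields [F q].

E
E or T
T or T
F or T
true or T
true or T and F
true or T and F and F
true or F and F and F
true or q and F and F
true or q and p and F
true or q and p and p

[E [E [T [F true]]] or [T [T [T [F q]] and [F p]] and [F p]]]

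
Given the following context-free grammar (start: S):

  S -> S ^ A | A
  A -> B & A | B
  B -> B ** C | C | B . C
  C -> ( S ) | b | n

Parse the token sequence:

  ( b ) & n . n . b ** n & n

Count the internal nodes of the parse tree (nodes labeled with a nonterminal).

[S [A [B [C ( [S [A [B [C b]]]] )]] & [A [B [B [B [B [C n]] . [C n]] . [C b]] ** [C n]] & [A [B [C n]]]]]]

20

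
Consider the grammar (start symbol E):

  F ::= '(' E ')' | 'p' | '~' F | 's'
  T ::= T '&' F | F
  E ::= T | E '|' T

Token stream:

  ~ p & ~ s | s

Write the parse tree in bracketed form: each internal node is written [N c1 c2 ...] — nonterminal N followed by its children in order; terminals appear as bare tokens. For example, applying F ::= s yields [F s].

[E [E [T [T [F ~ [F p]]] & [F ~ [F s]]]] | [T [F s]]]

E
E | T
T | T
T & F | T
F & F | T
~ F & F | T
~ p & F | T
~ p & ~ F | T
~ p & ~ s | T
~ p & ~ s | F
~ p & ~ s | s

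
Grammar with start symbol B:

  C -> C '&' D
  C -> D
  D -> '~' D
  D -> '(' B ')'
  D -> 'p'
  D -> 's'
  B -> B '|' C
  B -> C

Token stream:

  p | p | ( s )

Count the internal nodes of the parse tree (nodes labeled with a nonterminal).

[B [B [B [C [D p]]] | [C [D p]]] | [C [D ( [B [C [D s]]] )]]]

12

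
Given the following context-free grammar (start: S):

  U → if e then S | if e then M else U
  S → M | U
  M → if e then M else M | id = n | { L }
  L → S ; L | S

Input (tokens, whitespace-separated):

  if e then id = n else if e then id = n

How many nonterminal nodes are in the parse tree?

[S [U if e then [M id = n] else [U if e then [S [M id = n]]]]]

6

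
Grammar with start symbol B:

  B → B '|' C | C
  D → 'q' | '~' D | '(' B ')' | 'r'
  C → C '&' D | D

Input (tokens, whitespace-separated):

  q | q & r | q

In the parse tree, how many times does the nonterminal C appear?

[B [B [B [C [D q]]] | [C [C [D q]] & [D r]]] | [C [D q]]]

4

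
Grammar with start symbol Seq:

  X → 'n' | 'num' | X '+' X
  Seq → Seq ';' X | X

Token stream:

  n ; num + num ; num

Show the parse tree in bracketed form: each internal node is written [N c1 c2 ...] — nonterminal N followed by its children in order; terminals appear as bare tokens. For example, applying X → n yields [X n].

[Seq [Seq [Seq [X n]] ; [X [X num] + [X num]]] ; [X num]]

Seq
Seq ; X
Seq ; X ; X
X ; X ; X
n ; X ; X
n ; X + X ; X
n ; num + X ; X
n ; num + num ; X
n ; num + num ; num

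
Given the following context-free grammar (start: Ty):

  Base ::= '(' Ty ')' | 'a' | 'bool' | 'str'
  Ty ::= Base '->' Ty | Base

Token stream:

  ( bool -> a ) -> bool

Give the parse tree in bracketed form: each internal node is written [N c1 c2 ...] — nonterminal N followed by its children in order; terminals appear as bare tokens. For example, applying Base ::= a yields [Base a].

Ty
Base -> Ty
( Ty ) -> Ty
( Base -> Ty ) -> Ty
( bool -> Ty ) -> Ty
( bool -> Base ) -> Ty
( bool -> a ) -> Ty
( bool -> a ) -> Base
( bool -> a ) -> bool

[Ty [Base ( [Ty [Base bool] -> [Ty [Base a]]] )] -> [Ty [Base bool]]]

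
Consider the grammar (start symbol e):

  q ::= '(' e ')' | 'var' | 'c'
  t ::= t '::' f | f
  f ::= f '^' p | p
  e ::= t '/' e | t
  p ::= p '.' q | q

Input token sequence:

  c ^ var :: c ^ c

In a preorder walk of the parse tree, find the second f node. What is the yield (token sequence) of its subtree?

[e [t [t [f [f [p [q c]]] ^ [p [q var]]]] :: [f [f [p [q c]]] ^ [p [q c]]]]]

c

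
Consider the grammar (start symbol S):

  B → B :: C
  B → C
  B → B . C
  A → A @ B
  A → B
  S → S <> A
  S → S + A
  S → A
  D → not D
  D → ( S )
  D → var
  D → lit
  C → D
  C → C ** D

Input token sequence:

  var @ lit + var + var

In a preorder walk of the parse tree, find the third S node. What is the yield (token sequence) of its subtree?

var @ lit

[S [S [S [A [A [B [C [D var]]]] @ [B [C [D lit]]]]] + [A [B [C [D var]]]]] + [A [B [C [D var]]]]]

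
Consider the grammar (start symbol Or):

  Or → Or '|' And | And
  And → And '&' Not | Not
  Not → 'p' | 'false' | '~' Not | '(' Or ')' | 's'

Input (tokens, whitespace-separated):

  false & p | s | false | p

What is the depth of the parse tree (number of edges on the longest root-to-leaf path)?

7

[Or [Or [Or [Or [And [And [Not false]] & [Not p]]] | [And [Not s]]] | [And [Not false]]] | [And [Not p]]]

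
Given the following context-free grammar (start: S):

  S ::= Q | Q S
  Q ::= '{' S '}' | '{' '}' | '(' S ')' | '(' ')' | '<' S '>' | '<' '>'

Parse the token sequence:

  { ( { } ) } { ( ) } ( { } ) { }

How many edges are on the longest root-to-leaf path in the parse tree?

6

[S [Q { [S [Q ( [S [Q { }]] )]] }] [S [Q { [S [Q ( )]] }] [S [Q ( [S [Q { }]] )] [S [Q { }]]]]]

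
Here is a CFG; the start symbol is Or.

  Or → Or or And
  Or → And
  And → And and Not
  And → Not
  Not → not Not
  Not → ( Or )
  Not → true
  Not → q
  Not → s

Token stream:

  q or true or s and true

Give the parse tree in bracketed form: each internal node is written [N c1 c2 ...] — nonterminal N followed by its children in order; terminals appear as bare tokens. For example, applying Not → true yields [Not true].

Or
Or or And
Or or And or And
And or And or And
Not or And or And
q or And or And
q or Not or And
q or true or And
q or true or And and Not
q or true or Not and Not
q or true or s and Not
q or true or s and true

[Or [Or [Or [And [Not q]]] or [And [Not true]]] or [And [And [Not s]] and [Not true]]]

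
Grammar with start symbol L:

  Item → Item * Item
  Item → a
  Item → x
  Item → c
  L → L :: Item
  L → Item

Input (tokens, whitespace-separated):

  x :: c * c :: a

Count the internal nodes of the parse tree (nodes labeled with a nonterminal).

8

[L [L [L [Item x]] :: [Item [Item c] * [Item c]]] :: [Item a]]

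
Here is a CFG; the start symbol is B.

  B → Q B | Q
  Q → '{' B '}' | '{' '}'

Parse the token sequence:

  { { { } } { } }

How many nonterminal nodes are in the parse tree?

[B [Q { [B [Q { [B [Q { }]] }] [B [Q { }]]] }]]

8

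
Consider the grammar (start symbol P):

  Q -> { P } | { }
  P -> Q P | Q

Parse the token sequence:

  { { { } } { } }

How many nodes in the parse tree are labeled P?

4

[P [Q { [P [Q { [P [Q { }]] }] [P [Q { }]]] }]]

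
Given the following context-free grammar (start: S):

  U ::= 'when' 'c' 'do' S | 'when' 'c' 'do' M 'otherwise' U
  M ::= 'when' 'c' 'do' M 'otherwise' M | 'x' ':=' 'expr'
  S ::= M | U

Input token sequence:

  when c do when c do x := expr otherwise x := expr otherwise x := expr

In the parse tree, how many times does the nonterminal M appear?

5

[S [M when c do [M when c do [M x := expr] otherwise [M x := expr]] otherwise [M x := expr]]]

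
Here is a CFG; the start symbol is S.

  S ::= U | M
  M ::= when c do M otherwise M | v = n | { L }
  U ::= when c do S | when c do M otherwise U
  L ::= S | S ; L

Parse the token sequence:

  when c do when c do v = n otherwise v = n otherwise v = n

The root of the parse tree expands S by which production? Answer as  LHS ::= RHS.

S ::= M

[S [M when c do [M when c do [M v = n] otherwise [M v = n]] otherwise [M v = n]]]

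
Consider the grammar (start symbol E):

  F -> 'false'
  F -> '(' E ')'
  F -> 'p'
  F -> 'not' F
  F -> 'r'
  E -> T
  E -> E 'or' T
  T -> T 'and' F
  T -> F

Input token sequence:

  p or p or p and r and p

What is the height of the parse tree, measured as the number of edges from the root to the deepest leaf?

[E [E [E [T [F p]]] or [T [F p]]] or [T [T [T [F p]] and [F r]] and [F p]]]

5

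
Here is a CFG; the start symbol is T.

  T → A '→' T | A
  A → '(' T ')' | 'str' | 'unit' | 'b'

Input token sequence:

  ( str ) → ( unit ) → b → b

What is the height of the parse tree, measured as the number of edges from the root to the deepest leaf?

[T [A ( [T [A str]] )] → [T [A ( [T [A unit]] )] → [T [A b] → [T [A b]]]]]

5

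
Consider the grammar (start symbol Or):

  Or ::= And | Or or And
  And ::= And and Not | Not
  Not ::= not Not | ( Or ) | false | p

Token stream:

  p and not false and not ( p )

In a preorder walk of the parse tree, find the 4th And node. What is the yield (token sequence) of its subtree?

p

[Or [And [And [And [Not p]] and [Not not [Not false]]] and [Not not [Not ( [Or [And [Not p]]] )]]]]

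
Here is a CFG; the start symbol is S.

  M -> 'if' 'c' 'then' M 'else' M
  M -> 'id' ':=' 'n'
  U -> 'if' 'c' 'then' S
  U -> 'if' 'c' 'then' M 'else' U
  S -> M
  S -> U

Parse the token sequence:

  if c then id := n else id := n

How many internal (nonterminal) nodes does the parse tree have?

4

[S [M if c then [M id := n] else [M id := n]]]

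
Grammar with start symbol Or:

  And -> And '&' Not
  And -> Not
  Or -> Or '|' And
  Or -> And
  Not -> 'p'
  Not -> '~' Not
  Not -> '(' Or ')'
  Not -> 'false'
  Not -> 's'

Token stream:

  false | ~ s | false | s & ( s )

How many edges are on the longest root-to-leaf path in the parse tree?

[Or [Or [Or [Or [And [Not false]]] | [And [Not ~ [Not s]]]] | [And [Not false]]] | [And [And [Not s]] & [Not ( [Or [And [Not s]]] )]]]

6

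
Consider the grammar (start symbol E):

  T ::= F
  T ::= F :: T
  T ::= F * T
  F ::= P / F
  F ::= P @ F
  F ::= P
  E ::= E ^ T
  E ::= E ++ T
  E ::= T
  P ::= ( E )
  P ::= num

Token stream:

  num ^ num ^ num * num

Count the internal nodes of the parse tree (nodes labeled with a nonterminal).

[E [E [E [T [F [P num]]]] ^ [T [F [P num]]]] ^ [T [F [P num]] * [T [F [P num]]]]]

15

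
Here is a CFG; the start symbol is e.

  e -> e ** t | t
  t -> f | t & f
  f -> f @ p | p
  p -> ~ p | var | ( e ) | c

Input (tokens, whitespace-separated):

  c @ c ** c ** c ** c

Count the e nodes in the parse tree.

4

[e [e [e [e [t [f [f [p c]] @ [p c]]]] ** [t [f [p c]]]] ** [t [f [p c]]]] ** [t [f [p c]]]]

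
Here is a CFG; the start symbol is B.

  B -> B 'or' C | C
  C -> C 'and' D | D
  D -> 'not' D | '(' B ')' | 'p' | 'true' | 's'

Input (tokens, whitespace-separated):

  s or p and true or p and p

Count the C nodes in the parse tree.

[B [B [B [C [D s]]] or [C [C [D p]] and [D true]]] or [C [C [D p]] and [D p]]]

5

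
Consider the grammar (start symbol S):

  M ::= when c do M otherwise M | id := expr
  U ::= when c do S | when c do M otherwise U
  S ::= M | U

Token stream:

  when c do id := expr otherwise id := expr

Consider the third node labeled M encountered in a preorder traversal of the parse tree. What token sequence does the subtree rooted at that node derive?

id := expr

[S [M when c do [M id := expr] otherwise [M id := expr]]]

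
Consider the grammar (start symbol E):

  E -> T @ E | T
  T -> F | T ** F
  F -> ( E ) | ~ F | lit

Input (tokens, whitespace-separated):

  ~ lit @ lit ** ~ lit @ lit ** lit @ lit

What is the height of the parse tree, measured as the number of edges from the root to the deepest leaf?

6

[E [T [F ~ [F lit]]] @ [E [T [T [F lit]] ** [F ~ [F lit]]] @ [E [T [T [F lit]] ** [F lit]] @ [E [T [F lit]]]]]]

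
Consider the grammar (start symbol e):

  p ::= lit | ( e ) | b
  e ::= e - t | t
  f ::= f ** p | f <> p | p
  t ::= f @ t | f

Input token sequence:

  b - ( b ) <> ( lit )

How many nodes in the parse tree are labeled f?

[e [e [t [f [p b]]]] - [t [f [f [p ( [e [t [f [p b]]]] )]] <> [p ( [e [t [f [p lit]]]] )]]]]

5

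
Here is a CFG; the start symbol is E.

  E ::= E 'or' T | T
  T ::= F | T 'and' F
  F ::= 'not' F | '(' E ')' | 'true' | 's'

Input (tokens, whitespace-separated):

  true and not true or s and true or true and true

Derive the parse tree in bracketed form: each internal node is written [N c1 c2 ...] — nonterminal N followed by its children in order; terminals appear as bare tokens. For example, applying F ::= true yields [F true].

[E [E [E [T [T [F true]] and [F not [F true]]]] or [T [T [F s]] and [F true]]] or [T [T [F true]] and [F true]]]

E
E or T
E or T or T
T or T or T
T and F or T or T
F and F or T or T
true and F or T or T
true and not F or T or T
true and not true or T or T
true and not true or T and F or T
true and not true or F and F or T
true and not true or s and F or T
true and not true or s and true or T
true and not true or s and true or T and F
true and not true or s and true or F and F
true and not true or s and true or true and F
true and not true or s and true or true and true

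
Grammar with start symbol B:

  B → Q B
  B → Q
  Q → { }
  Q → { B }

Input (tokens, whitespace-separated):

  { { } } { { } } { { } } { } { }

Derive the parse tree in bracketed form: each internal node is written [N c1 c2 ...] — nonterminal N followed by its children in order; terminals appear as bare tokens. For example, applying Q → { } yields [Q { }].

[B [Q { [B [Q { }]] }] [B [Q { [B [Q { }]] }] [B [Q { [B [Q { }]] }] [B [Q { }] [B [Q { }]]]]]]

B
Q B
{ B } B
{ Q } B
{ { } } B
{ { } } Q B
{ { } } { B } B
{ { } } { Q } B
{ { } } { { } } B
{ { } } { { } } Q B
{ { } } { { } } { B } B
{ { } } { { } } { Q } B
{ { } } { { } } { { } } B
{ { } } { { } } { { } } Q B
{ { } } { { } } { { } } { } B
{ { } } { { } } { { } } { } Q
{ { } } { { } } { { } } { } { }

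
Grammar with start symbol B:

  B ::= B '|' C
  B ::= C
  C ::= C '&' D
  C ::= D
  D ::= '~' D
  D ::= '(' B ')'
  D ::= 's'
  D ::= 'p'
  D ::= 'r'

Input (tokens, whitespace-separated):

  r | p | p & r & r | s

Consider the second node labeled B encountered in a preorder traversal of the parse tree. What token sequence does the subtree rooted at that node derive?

r | p | p & r & r

[B [B [B [B [C [D r]]] | [C [D p]]] | [C [C [C [D p]] & [D r]] & [D r]]] | [C [D s]]]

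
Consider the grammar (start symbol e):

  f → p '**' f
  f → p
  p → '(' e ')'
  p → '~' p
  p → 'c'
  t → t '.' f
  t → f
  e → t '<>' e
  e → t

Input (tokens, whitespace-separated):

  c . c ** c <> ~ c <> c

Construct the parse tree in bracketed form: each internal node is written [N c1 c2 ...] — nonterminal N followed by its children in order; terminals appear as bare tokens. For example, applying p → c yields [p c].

e
t <> e
t . f <> e
f . f <> e
p . f <> e
c . f <> e
c . p ** f <> e
c . c ** f <> e
c . c ** p <> e
c . c ** c <> e
c . c ** c <> t <> e
c . c ** c <> f <> e
c . c ** c <> p <> e
c . c ** c <> ~ p <> e
c . c ** c <> ~ c <> e
c . c ** c <> ~ c <> t
c . c ** c <> ~ c <> f
c . c ** c <> ~ c <> p
c . c ** c <> ~ c <> c

[e [t [t [f [p c]]] . [f [p c] ** [f [p c]]]] <> [e [t [f [p ~ [p c]]]] <> [e [t [f [p c]]]]]]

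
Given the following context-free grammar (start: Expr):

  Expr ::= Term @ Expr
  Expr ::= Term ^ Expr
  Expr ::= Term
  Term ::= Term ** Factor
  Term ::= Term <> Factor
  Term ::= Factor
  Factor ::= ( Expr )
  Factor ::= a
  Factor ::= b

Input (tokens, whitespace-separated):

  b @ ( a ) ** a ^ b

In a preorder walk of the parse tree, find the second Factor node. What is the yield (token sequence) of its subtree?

[Expr [Term [Factor b]] @ [Expr [Term [Term [Factor ( [Expr [Term [Factor a]]] )]] ** [Factor a]] ^ [Expr [Term [Factor b]]]]]

( a )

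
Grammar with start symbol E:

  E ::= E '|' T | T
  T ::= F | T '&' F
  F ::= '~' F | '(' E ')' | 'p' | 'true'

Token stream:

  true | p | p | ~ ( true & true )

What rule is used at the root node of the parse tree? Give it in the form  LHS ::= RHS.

E ::= E '|' T

[E [E [E [E [T [F true]]] | [T [F p]]] | [T [F p]]] | [T [F ~ [F ( [E [T [T [F true]] & [F true]]] )]]]]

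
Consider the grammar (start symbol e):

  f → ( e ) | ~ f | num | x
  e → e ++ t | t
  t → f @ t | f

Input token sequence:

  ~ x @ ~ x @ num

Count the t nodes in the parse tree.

[e [t [f ~ [f x]] @ [t [f ~ [f x]] @ [t [f num]]]]]

3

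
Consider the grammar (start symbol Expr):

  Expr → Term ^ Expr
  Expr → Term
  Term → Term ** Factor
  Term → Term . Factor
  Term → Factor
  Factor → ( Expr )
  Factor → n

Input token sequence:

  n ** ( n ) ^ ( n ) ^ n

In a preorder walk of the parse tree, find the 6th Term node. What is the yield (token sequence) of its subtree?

n

[Expr [Term [Term [Factor n]] ** [Factor ( [Expr [Term [Factor n]]] )]] ^ [Expr [Term [Factor ( [Expr [Term [Factor n]]] )]] ^ [Expr [Term [Factor n]]]]]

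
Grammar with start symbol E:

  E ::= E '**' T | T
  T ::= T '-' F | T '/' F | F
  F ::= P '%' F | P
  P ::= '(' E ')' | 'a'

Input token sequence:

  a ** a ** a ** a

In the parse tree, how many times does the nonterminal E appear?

[E [E [E [E [T [F [P a]]]] ** [T [F [P a]]]] ** [T [F [P a]]]] ** [T [F [P a]]]]

4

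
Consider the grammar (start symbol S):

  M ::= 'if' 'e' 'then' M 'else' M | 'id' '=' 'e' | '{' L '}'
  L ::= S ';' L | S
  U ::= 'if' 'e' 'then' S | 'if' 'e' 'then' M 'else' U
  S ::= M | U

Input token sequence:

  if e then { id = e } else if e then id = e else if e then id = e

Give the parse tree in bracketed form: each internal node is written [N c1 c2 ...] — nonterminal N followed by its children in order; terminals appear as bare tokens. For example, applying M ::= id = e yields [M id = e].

S
U
if e then M else U
if e then { L } else U
if e then { S } else U
if e then { M } else U
if e then { id = e } else U
if e then { id = e } else if e then M else U
if e then { id = e } else if e then id = e else U
if e then { id = e } else if e then id = e else if e then S
if e then { id = e } else if e then id = e else if e then M
if e then { id = e } else if e then id = e else if e then id = e

[S [U if e then [M { [L [S [M id = e]]] }] else [U if e then [M id = e] else [U if e then [S [M id = e]]]]]]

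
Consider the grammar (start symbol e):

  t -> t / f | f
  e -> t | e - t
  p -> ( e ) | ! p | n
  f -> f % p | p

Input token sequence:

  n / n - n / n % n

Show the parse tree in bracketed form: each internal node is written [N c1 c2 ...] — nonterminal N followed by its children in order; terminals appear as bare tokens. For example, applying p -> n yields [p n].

e
e - t
t - t
t / f - t
f / f - t
p / f - t
n / f - t
n / p - t
n / n - t
n / n - t / f
n / n - f / f
n / n - p / f
n / n - n / f
n / n - n / f % p
n / n - n / p % p
n / n - n / n % p
n / n - n / n % n

[e [e [t [t [f [p n]]] / [f [p n]]]] - [t [t [f [p n]]] / [f [f [p n]] % [p n]]]]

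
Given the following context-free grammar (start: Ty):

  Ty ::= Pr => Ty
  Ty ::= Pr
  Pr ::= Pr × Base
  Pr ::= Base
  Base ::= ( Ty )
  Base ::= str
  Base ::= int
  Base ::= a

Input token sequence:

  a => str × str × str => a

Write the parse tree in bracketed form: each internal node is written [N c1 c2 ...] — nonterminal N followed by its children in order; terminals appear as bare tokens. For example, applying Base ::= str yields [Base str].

[Ty [Pr [Base a]] => [Ty [Pr [Pr [Pr [Base str]] × [Base str]] × [Base str]] => [Ty [Pr [Base a]]]]]

Ty
Pr => Ty
Base => Ty
a => Ty
a => Pr => Ty
a => Pr × Base => Ty
a => Pr × Base × Base => Ty
a => Base × Base × Base => Ty
a => str × Base × Base => Ty
a => str × str × Base => Ty
a => str × str × str => Ty
a => str × str × str => Pr
a => str × str × str => Base
a => str × str × str => a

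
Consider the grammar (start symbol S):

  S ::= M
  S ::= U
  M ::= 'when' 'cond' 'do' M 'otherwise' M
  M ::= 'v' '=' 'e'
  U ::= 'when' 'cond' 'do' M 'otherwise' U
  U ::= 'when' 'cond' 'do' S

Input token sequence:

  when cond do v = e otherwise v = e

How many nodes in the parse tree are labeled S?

[S [M when cond do [M v = e] otherwise [M v = e]]]

1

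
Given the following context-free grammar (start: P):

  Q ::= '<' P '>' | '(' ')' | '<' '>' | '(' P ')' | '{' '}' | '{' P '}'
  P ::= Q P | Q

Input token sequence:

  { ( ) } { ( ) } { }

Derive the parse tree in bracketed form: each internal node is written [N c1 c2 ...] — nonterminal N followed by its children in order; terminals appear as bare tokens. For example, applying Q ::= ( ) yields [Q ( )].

P
Q P
{ P } P
{ Q } P
{ ( ) } P
{ ( ) } Q P
{ ( ) } { P } P
{ ( ) } { Q } P
{ ( ) } { ( ) } P
{ ( ) } { ( ) } Q
{ ( ) } { ( ) } { }

[P [Q { [P [Q ( )]] }] [P [Q { [P [Q ( )]] }] [P [Q { }]]]]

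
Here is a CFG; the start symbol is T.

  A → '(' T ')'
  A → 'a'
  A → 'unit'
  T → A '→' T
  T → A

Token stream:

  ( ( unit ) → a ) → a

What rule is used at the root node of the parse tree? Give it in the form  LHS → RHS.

T → A '→' T

[T [A ( [T [A ( [T [A unit]] )] → [T [A a]]] )] → [T [A a]]]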